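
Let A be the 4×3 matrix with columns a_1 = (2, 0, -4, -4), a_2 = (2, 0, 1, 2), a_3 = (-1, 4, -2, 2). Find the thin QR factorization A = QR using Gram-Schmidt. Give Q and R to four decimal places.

Q = [[0.3333, 0.9096, -0.1481], [0.0000, 0.0000, 0.8022], [-0.6667, 0.0413, -0.4443], [-0.6667, 0.4134, 0.3703]], R = [[6.0000, -1.3333, -0.3333], [0.0000, 2.6874, -0.1654], [0.0000, 0.0000, 4.9861]]

a_1 = (2, 0, -4, -4); ‖a_1‖ = 6.0000, so q_1 = (0.3333, 0.0000, -0.6667, -0.6667).
q_1·a_2 = 0.3333·2 + 0.0000·0 + (-0.6667)·1 + (-0.6667)·2 = -1.3333.
u_2 = a_2 + 1.3333·q_1 = (2.4444, 0.0000, 0.1111, 1.1111).
‖u_2‖ = 2.6874, so q_2 = (0.9096, 0.0000, 0.0413, 0.4134).
q_1·a_3 = 0.3333·(-1) + 0.0000·4 + (-0.6667)·(-2) + (-0.6667)·2 = -0.3333; q_2·a_3 = 0.9096·(-1) + 0.0000·4 + 0.0413·(-2) + 0.4134·2 = -0.1654.
u_3 = a_3 + 0.3333·q_1 + 0.1654·q_2 = (-0.7385, 4.0000, -2.2154, 1.8462).
‖u_3‖ = 4.9861, so q_3 = (-0.1481, 0.8022, -0.4443, 0.3703).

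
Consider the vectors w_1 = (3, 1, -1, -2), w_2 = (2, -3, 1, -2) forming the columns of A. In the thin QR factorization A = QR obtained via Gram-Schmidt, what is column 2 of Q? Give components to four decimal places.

e_1 = w_1/‖w_1‖ = (3, 1, -1, -2)/3.8730 = (0.7746, 0.2582, -0.2582, -0.5164).
r_{12} = e_1·w_2 = 1.5492.
u_2 = w_2 − 1.5492·e_1 = (0.8000, -3.4000, 1.4000, -1.2000).
‖u_2‖ = 3.9497, so e_2 = (0.2025, -0.8608, 0.3545, -0.3038).

e_2 = (0.2025, -0.8608, 0.3545, -0.3038)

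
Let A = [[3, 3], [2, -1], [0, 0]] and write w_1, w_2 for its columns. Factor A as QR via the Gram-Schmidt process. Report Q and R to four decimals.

Q = [[0.8321, 0.5547], [0.5547, -0.8321], [0.0000, 0.0000]], R = [[3.6056, 1.9415], [0.0000, 2.4962]]

q_1 = w_1/‖w_1‖ = (3, 2, 0)/3.6056 = (0.8321, 0.5547, 0.0000).
r_{12} = q_1·w_2 = 1.9415.
u_2 = w_2 − 1.9415·q_1 = (1.3846, -2.0769, 0.0000).
‖u_2‖ = 2.4962, so q_2 = (0.5547, -0.8321, 0.0000).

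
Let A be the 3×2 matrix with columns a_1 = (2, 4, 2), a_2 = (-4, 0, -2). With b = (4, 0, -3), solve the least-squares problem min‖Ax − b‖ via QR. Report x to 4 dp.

a_1 = (2, 4, 2); ‖a_1‖ = 4.8990, so e_1 = (0.4082, 0.8165, 0.4082).
e_1·a_2 = 0.4082·(-4) + 0.8165·0 + 0.4082·(-2) = -2.4495.
u_2 = a_2 + 2.4495·e_1 = (-3.0000, 2.0000, -1.0000).
‖u_2‖ = 3.7417, so e_2 = (-0.8018, 0.5345, -0.2673).
Qᵀb = (0.4082, -2.4054).
Back-substitute: x_2 = -2.4054/3.7417 = -0.6429.
x_1 = (0.4082 + 2.4495·(-0.6429))/4.8990 = -0.2381.

x = (-0.2381, -0.6429)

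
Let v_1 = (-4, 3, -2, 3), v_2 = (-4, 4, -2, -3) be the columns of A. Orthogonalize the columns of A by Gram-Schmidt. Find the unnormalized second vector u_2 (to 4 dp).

u_2 = (-1.5789, 2.1842, -0.7895, -4.8158)

v_1 = (-4, 3, -2, 3); ‖v_1‖ = 6.1644, so e_1 = (-0.6489, 0.4867, -0.3244, 0.4867).
e_1·v_2 = (-0.6489)·(-4) + 0.4867·4 + (-0.3244)·(-2) + 0.4867·(-3) = 3.7311.
u_2 = v_2 − 3.7311·e_1 = (-1.5789, 2.1842, -0.7895, -4.8158).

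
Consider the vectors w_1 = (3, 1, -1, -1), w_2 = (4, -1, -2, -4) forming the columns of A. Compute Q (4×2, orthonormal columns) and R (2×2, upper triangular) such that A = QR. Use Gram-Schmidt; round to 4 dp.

Q = [[0.8660, -0.0696], [0.2887, -0.6724], [-0.2887, -0.1623], [-0.2887, -0.7188]], R = [[3.4641, 4.9075], [0.0000, 3.5940]]

e_1 = w_1/‖w_1‖ = (3, 1, -1, -1)/3.4641 = (0.8660, 0.2887, -0.2887, -0.2887).
r_{12} = e_1·w_2 = 4.9075.
u_2 = w_2 − 4.9075·e_1 = (-0.2500, -2.4167, -0.5833, -2.5833).
‖u_2‖ = 3.5940, so e_2 = (-0.0696, -0.6724, -0.1623, -0.7188).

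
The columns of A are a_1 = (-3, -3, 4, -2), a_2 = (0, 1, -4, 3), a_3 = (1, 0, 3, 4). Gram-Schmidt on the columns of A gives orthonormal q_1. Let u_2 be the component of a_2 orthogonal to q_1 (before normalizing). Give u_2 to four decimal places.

u_2 = (-1.9737, -0.9737, -1.3684, 1.6842)

a_1 = (-3, -3, 4, -2); ‖a_1‖ = 6.1644, so q_1 = (-0.4867, -0.4867, 0.6489, -0.3244).
q_1·a_2 = (-0.4867)·0 + (-0.4867)·1 + 0.6489·(-4) + (-0.3244)·3 = -4.0555.
u_2 = a_2 + 4.0555·q_1 = (-1.9737, -0.9737, -1.3684, 1.6842).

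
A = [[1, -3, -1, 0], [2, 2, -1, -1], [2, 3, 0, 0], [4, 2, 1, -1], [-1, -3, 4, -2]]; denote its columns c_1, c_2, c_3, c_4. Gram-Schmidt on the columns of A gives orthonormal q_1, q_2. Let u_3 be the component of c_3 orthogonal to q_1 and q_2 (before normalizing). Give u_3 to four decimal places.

u_3 = (-2.0188, -0.5802, 0.7270, 1.2253, 3.1758)

c_1 = (1, 2, 2, 4, -1); ‖c_1‖ = 5.0990, so q_1 = (0.1961, 0.3922, 0.3922, 0.7845, -0.1961).
q_1·c_2 = 0.1961·(-3) + 0.3922·2 + 0.3922·3 + 0.7845·2 + (-0.1961)·(-3) = 3.5301.
u_2 = c_2 − 3.5301·q_1 = (-3.6923, 0.6154, 1.6154, -0.7692, -2.3077).
‖u_2‖ = 4.7475, so q_2 = (-0.7777, 0.1296, 0.3403, -0.1620, -0.4861).
q_1·c_3 = 0.1961·(-1) + 0.3922·(-1) + 0.3922·0 + 0.7845·1 + (-0.1961)·4 = -0.5883; q_2·c_3 = (-0.7777)·(-1) + 0.1296·(-1) + 0.3403·0 + (-0.1620)·1 + (-0.4861)·4 = -1.4583.
u_3 = c_3 + 0.5883·q_1 + 1.4583·q_2 = (-2.0188, -0.5802, 0.7270, 1.2253, 3.1758).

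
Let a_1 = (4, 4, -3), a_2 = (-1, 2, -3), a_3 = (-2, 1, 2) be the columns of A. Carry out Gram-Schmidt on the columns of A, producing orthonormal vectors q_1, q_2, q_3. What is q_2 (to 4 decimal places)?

q_1 = a_1/‖a_1‖ = (4, 4, -3)/6.4031 = (0.6247, 0.6247, -0.4685).
r_{12} = q_1·a_2 = 2.0303.
u_2 = a_2 − 2.0303·q_1 = (-2.2683, 0.7317, -2.0488).
‖u_2‖ = 3.1429, so q_2 = (-0.7217, 0.2328, -0.6519).

q_2 = (-0.7217, 0.2328, -0.6519)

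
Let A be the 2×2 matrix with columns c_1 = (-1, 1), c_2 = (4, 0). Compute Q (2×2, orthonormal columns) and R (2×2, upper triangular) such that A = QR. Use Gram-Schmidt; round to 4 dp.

Q = [[-0.7071, 0.7071], [0.7071, 0.7071]], R = [[1.4142, -2.8284], [0.0000, 2.8284]]

e_1 = c_1/‖c_1‖ = (-1, 1)/1.4142 = (-0.7071, 0.7071).
r_{12} = e_1·c_2 = -2.8284.
u_2 = c_2 + 2.8284·e_1 = (2.0000, 2.0000).
‖u_2‖ = 2.8284, so e_2 = (0.7071, 0.7071).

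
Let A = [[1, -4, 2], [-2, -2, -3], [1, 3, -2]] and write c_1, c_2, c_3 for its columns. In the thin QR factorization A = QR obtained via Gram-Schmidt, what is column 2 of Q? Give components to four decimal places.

q_1 = c_1/‖c_1‖ = (1, -2, 1)/2.4495 = (0.4082, -0.8165, 0.4082).
r_{12} = q_1·c_2 = 1.2247.
u_2 = c_2 − 1.2247·q_1 = (-4.5000, -1.0000, 2.5000).
‖u_2‖ = 5.2440, so q_2 = (-0.8581, -0.1907, 0.4767).

q_2 = (-0.8581, -0.1907, 0.4767)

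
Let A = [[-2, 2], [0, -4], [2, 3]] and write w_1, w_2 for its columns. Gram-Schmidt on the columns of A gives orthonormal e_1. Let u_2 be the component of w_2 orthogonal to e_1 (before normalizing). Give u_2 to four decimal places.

w_1 = (-2, 0, 2); ‖w_1‖ = 2.8284, so e_1 = (-0.7071, 0.0000, 0.7071).
e_1·w_2 = (-0.7071)·2 + 0.0000·(-4) + 0.7071·3 = 0.7071.
u_2 = w_2 − 0.7071·e_1 = (2.5000, -4.0000, 2.5000).

u_2 = (2.5000, -4.0000, 2.5000)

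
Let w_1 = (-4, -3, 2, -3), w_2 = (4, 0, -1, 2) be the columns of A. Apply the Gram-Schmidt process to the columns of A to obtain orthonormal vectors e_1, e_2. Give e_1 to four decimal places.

e_1 = (-0.6489, -0.4867, 0.3244, -0.4867)

w_1 = (-4, -3, 2, -3); ‖w_1‖ = 6.1644, so e_1 = (-0.6489, -0.4867, 0.3244, -0.4867).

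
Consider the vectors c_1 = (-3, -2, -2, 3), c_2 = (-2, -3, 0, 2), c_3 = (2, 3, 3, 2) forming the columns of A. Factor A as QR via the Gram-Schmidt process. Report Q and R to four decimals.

c_1 = (-3, -2, -2, 3); ‖c_1‖ = 5.0990, so q_1 = (-0.5883, -0.3922, -0.3922, 0.5883).
q_1·c_2 = (-0.5883)·(-2) + (-0.3922)·(-3) + (-0.3922)·0 + 0.5883·2 = 3.5301.
u_2 = c_2 − 3.5301·q_1 = (0.0769, -1.6154, 1.3846, -0.0769).
‖u_2‖ = 2.1304, so q_2 = (0.0361, -0.7583, 0.6499, -0.0361).
q_1·c_3 = (-0.5883)·2 + (-0.3922)·3 + (-0.3922)·3 + 0.5883·2 = -2.3534; q_2·c_3 = 0.0361·2 + (-0.7583)·3 + 0.6499·3 + (-0.0361)·2 = -0.3250.
u_3 = c_3 + 2.3534·q_1 + 0.3250·q_2 = (0.6271, 1.8305, 2.2881, 3.3729).
‖u_3‖ = 4.5118, so q_3 = (0.1390, 0.4057, 0.5071, 0.7476).

Q = [[-0.5883, 0.0361, 0.1390], [-0.3922, -0.7583, 0.4057], [-0.3922, 0.6499, 0.5071], [0.5883, -0.0361, 0.7476]], R = [[5.0990, 3.5301, -2.3534], [0.0000, 2.1304, -0.3250], [0.0000, 0.0000, 4.5118]]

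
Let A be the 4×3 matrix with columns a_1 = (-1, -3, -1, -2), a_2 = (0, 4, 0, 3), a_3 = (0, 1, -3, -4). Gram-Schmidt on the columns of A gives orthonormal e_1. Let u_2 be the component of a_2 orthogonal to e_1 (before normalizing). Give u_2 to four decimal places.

e_1 = a_1/‖a_1‖ = (-1, -3, -1, -2)/3.8730 = (-0.2582, -0.7746, -0.2582, -0.5164).
r_{12} = e_1·a_2 = -4.6476.
u_2 = a_2 + 4.6476·e_1 = (-1.2000, 0.4000, -1.2000, 0.6000).

u_2 = (-1.2000, 0.4000, -1.2000, 0.6000)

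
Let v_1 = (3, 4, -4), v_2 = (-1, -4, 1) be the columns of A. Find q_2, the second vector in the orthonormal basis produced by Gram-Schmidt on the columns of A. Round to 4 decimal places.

v_1 = (3, 4, -4); ‖v_1‖ = 6.4031, so q_1 = (0.4685, 0.6247, -0.6247).
q_1·v_2 = 0.4685·(-1) + 0.6247·(-4) + (-0.6247)·1 = -3.5920.
u_2 = v_2 + 3.5920·q_1 = (0.6829, -1.7561, -1.2439).
‖u_2‖ = 2.2578, so q_2 = (0.3025, -0.7778, -0.5509).

q_2 = (0.3025, -0.7778, -0.5509)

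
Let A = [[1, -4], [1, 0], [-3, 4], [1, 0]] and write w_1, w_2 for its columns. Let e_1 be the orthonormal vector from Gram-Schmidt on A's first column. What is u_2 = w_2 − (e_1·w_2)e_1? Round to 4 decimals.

u_2 = (-2.6667, 1.3333, 0.0000, 1.3333)

w_1 = (1, 1, -3, 1); ‖w_1‖ = 3.4641, so e_1 = (0.2887, 0.2887, -0.8660, 0.2887).
e_1·w_2 = 0.2887·(-4) + 0.2887·0 + (-0.8660)·4 + 0.2887·0 = -4.6188.
u_2 = w_2 + 4.6188·e_1 = (-2.6667, 1.3333, 0.0000, 1.3333).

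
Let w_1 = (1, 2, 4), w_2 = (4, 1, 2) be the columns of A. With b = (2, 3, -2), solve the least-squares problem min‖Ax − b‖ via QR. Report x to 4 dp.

x = (-0.4000, 0.6000)

q_1 = w_1/‖w_1‖ = (1, 2, 4)/4.5826 = (0.2182, 0.4364, 0.8729).
r_{12} = q_1·w_2 = 3.0551.
u_2 = w_2 − 3.0551·q_1 = (3.3333, -0.3333, -0.6667).
‖u_2‖ = 3.4157, so q_2 = (0.9759, -0.0976, -0.1952).
Qᵀb = (0.0000, 2.0494).
Back-substitute: x_2 = 2.0494/3.4157 = 0.6000.
x_1 = (0.0000 − 3.0551·0.6000)/4.5826 = -0.4000.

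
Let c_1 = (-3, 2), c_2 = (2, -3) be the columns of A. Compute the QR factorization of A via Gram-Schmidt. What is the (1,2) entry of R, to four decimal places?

r_{12} = -3.3282

c_1 = (-3, 2); ‖c_1‖ = 3.6056, so e_1 = (-0.8321, 0.5547).
r_{12} = e_1·c_2 = -3.3282.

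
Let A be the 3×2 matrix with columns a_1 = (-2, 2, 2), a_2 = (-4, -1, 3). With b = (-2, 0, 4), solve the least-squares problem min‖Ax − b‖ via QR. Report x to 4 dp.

x = (0.4286, 0.5714)

e_1 = a_1/‖a_1‖ = (-2, 2, 2)/3.4641 = (-0.5774, 0.5774, 0.5774).
r_{12} = e_1·a_2 = 3.4641.
u_2 = a_2 − 3.4641·e_1 = (-2.0000, -3.0000, 1.0000).
‖u_2‖ = 3.7417, so e_2 = (-0.5345, -0.8018, 0.2673).
Qᵀb = (3.4641, 2.1381).
Back-substitute: x_2 = 2.1381/3.7417 = 0.5714.
x_1 = (3.4641 − 3.4641·0.5714)/3.4641 = 0.4286.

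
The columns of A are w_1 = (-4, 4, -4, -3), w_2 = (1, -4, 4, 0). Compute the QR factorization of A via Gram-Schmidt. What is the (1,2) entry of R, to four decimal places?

r_{12} = -4.7683

w_1 = (-4, 4, -4, -3); ‖w_1‖ = 7.5498, so q_1 = (-0.5298, 0.5298, -0.5298, -0.3974).
r_{12} = q_1·w_2 = -4.7683.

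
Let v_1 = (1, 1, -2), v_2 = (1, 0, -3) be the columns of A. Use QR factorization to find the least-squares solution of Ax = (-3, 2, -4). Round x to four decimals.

x = (0.6364, 0.4545)

v_1 = (1, 1, -2); ‖v_1‖ = 2.4495, so e_1 = (0.4082, 0.4082, -0.8165).
e_1·v_2 = 0.4082·1 + 0.4082·0 + (-0.8165)·(-3) = 2.8577.
u_2 = v_2 − 2.8577·e_1 = (-0.1667, -1.1667, -0.6667).
‖u_2‖ = 1.3540, so e_2 = (-0.1231, -0.8616, -0.4924).
Qᵀb = (2.8577, 0.6155).
Back-substitute: x_2 = 0.6155/1.3540 = 0.4545.
x_1 = (2.8577 − 2.8577·0.4545)/2.4495 = 0.6364.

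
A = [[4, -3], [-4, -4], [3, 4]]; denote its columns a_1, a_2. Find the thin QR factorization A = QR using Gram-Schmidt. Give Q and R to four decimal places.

Q = [[0.6247, -0.7736], [-0.6247, -0.4137], [0.4685, 0.4799]], R = [[6.4031, 2.4988], [0.0000, 5.8954]]

a_1 = (4, -4, 3); ‖a_1‖ = 6.4031, so e_1 = (0.6247, -0.6247, 0.4685).
e_1·a_2 = 0.6247·(-3) + (-0.6247)·(-4) + 0.4685·4 = 2.4988.
u_2 = a_2 − 2.4988·e_1 = (-4.5610, -2.4390, 2.8293).
‖u_2‖ = 5.8954, so e_2 = (-0.7736, -0.4137, 0.4799).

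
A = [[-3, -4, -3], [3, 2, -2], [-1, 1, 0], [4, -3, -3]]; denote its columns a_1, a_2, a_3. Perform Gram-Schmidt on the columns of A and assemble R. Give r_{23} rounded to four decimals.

r_{23} = 3.3790

a_1 = (-3, 3, -1, 4); ‖a_1‖ = 5.9161, so q_1 = (-0.5071, 0.5071, -0.1690, 0.6761).
q_1·a_2 = (-0.5071)·(-4) + 0.5071·2 + (-0.1690)·1 + 0.6761·(-3) = 0.8452.
u_2 = a_2 − 0.8452·q_1 = (-3.5714, 1.5714, 1.1429, -3.5714).
‖u_2‖ = 5.4116, so q_2 = (-0.6600, 0.2904, 0.2112, -0.6600).
r_{23} = q_2·a_3 = 3.3790.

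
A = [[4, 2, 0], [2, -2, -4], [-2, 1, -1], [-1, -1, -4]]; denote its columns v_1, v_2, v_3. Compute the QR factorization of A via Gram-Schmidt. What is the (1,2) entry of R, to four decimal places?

r_{12} = 0.6000

v_1 = (4, 2, -2, -1); ‖v_1‖ = 5.0000, so e_1 = (0.8000, 0.4000, -0.4000, -0.2000).
r_{12} = e_1·v_2 = 0.6000.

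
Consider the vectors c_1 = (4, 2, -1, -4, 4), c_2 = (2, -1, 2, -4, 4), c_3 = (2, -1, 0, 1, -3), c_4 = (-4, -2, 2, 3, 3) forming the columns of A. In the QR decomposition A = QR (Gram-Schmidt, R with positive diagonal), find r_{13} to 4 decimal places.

c_1 = (4, 2, -1, -4, 4); ‖c_1‖ = 7.2801, so e_1 = (0.5494, 0.2747, -0.1374, -0.5494, 0.5494).
r_{13} = e_1·c_3 = -1.3736.

r_{13} = -1.3736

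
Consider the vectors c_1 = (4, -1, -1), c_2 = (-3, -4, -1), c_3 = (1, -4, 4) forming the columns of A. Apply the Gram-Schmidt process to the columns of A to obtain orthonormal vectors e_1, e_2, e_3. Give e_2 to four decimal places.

e_2 = (-0.2994, -0.9097, -0.2879)

c_1 = (4, -1, -1); ‖c_1‖ = 4.2426, so e_1 = (0.9428, -0.2357, -0.2357).
e_1·c_2 = 0.9428·(-3) + (-0.2357)·(-4) + (-0.2357)·(-1) = -1.6499.
u_2 = c_2 + 1.6499·e_1 = (-1.4444, -4.3889, -1.3889).
‖u_2‖ = 4.8247, so e_2 = (-0.2994, -0.9097, -0.2879).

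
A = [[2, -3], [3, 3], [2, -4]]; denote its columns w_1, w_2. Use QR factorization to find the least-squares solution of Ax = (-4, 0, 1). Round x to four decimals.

w_1 = (2, 3, 2); ‖w_1‖ = 4.1231, so e_1 = (0.4851, 0.7276, 0.4851).
e_1·w_2 = 0.4851·(-3) + 0.7276·3 + 0.4851·(-4) = -1.2127.
u_2 = w_2 + 1.2127·e_1 = (-2.4118, 3.8824, -3.4118).
‖u_2‖ = 5.7035, so e_2 = (-0.4229, 0.6807, -0.5982).
Qᵀb = (-1.4552, 1.0932).
Back-substitute: x_2 = 1.0932/5.7035 = 0.1917.
x_1 = (-1.4552 + 1.2127·0.1917)/4.1231 = -0.2966.

x = (-0.2966, 0.1917)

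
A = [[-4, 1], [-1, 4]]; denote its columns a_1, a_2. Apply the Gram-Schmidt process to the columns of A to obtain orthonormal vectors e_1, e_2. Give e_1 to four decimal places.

a_1 = (-4, -1); ‖a_1‖ = 4.1231, so e_1 = (-0.9701, -0.2425).

e_1 = (-0.9701, -0.2425)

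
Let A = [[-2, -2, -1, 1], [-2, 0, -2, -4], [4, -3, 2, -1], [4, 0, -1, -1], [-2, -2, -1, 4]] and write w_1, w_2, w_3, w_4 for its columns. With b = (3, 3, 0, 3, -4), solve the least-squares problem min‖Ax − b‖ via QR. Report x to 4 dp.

e_1 = w_1/‖w_1‖ = (-2, -2, 4, 4, -2)/6.6332 = (-0.3015, -0.3015, 0.6030, 0.6030, -0.3015).
r_{12} = e_1·w_2 = -0.6030.
u_2 = w_2 + 0.6030·e_1 = (-2.1818, -0.1818, -2.6364, 0.3636, -2.1818).
‖u_2‖ = 4.0788, so e_2 = (-0.5349, -0.0446, -0.6464, 0.0892, -0.5349).
r_{13} = e_1·w_3 = 1.8091; r_{23} = e_2·w_3 = -0.2229.
u_3 = w_3 − 1.8091·e_1 + 0.2229·e_2 = (-0.5738, -1.4645, 0.7650, -2.0710, -0.5738).
‖u_3‖ = 2.7708, so e_3 = (-0.2071, -0.5285, 0.2761, -0.7474, -0.2071).
r_{14} = e_1·w_4 = -1.5076; r_{24} = e_2·w_4 = -1.9391; r_{34} = e_3·w_4 = 1.5501.
u_4 = w_4 + 1.5076·e_1 + 1.9391·e_2 − 1.5501·e_3 = (-0.1708, -3.7217, -1.7722, 1.2406, 2.8292).
‖u_4‖ = 5.1541, so e_4 = (-0.0331, -0.7221, -0.3439, 0.2407, 0.5489).
Qᵀb = (1.2060, 0.6687, -3.6208, -3.7393).
Back-substitute: x_4 = -3.7393/5.1541 = -0.7255.
x_3 = (-3.6208 − 1.5501·(-0.7255))/2.7708 = -0.9009.
x_2 = (0.6687 + 0.2229·(-0.9009) + 1.9391·(-0.7255))/4.0788 = -0.2302.
x_1 = (1.2060 + 0.6030·(-0.2302) − 1.8091·(-0.9009) + 1.5076·(-0.7255))/6.6332 = 0.2417.

x = (0.2417, -0.2302, -0.9009, -0.7255)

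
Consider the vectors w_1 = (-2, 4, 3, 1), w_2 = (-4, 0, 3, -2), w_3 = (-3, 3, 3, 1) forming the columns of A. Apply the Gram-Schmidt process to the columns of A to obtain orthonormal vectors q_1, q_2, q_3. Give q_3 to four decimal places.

q_1 = w_1/‖w_1‖ = (-2, 4, 3, 1)/5.4772 = (-0.3651, 0.7303, 0.5477, 0.1826).
r_{12} = q_1·w_2 = 2.7386.
u_2 = w_2 − 2.7386·q_1 = (-3.0000, -2.0000, 1.5000, -2.5000).
‖u_2‖ = 4.6368, so q_2 = (-0.6470, -0.4313, 0.3235, -0.5392).
r_{13} = q_1·w_3 = 5.1121; r_{23} = q_2·w_3 = 1.0783.
u_3 = w_3 − 5.1121·q_1 − 1.0783·q_2 = (-0.4357, -0.2682, -0.1488, 0.6481).
‖u_3‖ = 0.8390, so q_3 = (-0.5193, -0.3197, -0.1774, 0.7724).

q_3 = (-0.5193, -0.3197, -0.1774, 0.7724)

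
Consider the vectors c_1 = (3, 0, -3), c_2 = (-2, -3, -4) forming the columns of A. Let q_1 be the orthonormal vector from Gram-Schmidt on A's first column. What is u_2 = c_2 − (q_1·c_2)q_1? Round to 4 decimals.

u_2 = (-3.0000, -3.0000, -3.0000)

c_1 = (3, 0, -3); ‖c_1‖ = 4.2426, so q_1 = (0.7071, 0.0000, -0.7071).
q_1·c_2 = 0.7071·(-2) + 0.0000·(-3) + (-0.7071)·(-4) = 1.4142.
u_2 = c_2 − 1.4142·q_1 = (-3.0000, -3.0000, -3.0000).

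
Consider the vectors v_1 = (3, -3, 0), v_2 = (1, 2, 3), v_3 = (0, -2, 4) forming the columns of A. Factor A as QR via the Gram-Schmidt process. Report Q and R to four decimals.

q_1 = v_1/‖v_1‖ = (3, -3, 0)/4.2426 = (0.7071, -0.7071, 0.0000).
r_{12} = q_1·v_2 = -0.7071.
u_2 = v_2 + 0.7071·q_1 = (1.5000, 1.5000, 3.0000).
‖u_2‖ = 3.6742, so q_2 = (0.4082, 0.4082, 0.8165).
r_{13} = q_1·v_3 = 1.4142; r_{23} = q_2·v_3 = 2.4495.
u_3 = v_3 − 1.4142·q_1 − 2.4495·q_2 = (-2.0000, -2.0000, 2.0000).
‖u_3‖ = 3.4641, so q_3 = (-0.5774, -0.5774, 0.5774).

Q = [[0.7071, 0.4082, -0.5774], [-0.7071, 0.4082, -0.5774], [0.0000, 0.8165, 0.5774]], R = [[4.2426, -0.7071, 1.4142], [0.0000, 3.6742, 2.4495], [0.0000, 0.0000, 3.4641]]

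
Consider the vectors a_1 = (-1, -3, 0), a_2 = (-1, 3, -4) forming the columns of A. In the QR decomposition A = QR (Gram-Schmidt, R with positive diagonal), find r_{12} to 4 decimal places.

a_1 = (-1, -3, 0); ‖a_1‖ = 3.1623, so q_1 = (-0.3162, -0.9487, 0.0000).
r_{12} = q_1·a_2 = -2.5298.

r_{12} = -2.5298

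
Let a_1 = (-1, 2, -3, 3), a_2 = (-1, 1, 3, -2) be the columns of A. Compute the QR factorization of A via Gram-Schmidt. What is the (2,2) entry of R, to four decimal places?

a_1 = (-1, 2, -3, 3); ‖a_1‖ = 4.7958, so q_1 = (-0.2085, 0.4170, -0.6255, 0.6255).
q_1·a_2 = (-0.2085)·(-1) + 0.4170·1 + (-0.6255)·3 + 0.6255·(-2) = -2.5022.
u_2 = a_2 + 2.5022·q_1 = (-1.5217, 2.0435, 1.4348, -0.4348).
r_{22} = ‖u_2‖ = 2.9562.

r_{22} = 2.9562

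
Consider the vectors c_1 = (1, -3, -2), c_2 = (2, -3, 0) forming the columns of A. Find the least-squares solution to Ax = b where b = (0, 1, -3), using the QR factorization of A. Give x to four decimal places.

c_1 = (1, -3, -2); ‖c_1‖ = 3.7417, so q_1 = (0.2673, -0.8018, -0.5345).
q_1·c_2 = 0.2673·2 + (-0.8018)·(-3) + (-0.5345)·0 = 2.9399.
u_2 = c_2 − 2.9399·q_1 = (1.2143, -0.6429, 1.5714).
‖u_2‖ = 2.0874, so q_2 = (0.5817, -0.3080, 0.7528).
Qᵀb = (0.8018, -2.5664).
Back-substitute: x_2 = -2.5664/2.0874 = -1.2295.
x_1 = (0.8018 − 2.9399·(-1.2295))/3.7417 = 1.1803.

x = (1.1803, -1.2295)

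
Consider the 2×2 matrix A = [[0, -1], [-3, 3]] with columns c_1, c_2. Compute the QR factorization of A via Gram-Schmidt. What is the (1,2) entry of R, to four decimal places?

c_1 = (0, -3); ‖c_1‖ = 3.0000, so q_1 = (0.0000, -1.0000).
r_{12} = q_1·c_2 = -3.0000.

r_{12} = -3.0000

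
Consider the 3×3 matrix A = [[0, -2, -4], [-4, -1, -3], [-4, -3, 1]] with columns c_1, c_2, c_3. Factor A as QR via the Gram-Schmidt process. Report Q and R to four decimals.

e_1 = c_1/‖c_1‖ = (0, -4, -4)/5.6569 = (0.0000, -0.7071, -0.7071).
r_{12} = e_1·c_2 = 2.8284.
u_2 = c_2 − 2.8284·e_1 = (-2.0000, 1.0000, -1.0000).
‖u_2‖ = 2.4495, so e_2 = (-0.8165, 0.4082, -0.4082).
r_{13} = e_1·c_3 = 1.4142; r_{23} = e_2·c_3 = 1.6330.
u_3 = c_3 − 1.4142·e_1 − 1.6330·e_2 = (-2.6667, -2.6667, 2.6667).
‖u_3‖ = 4.6188, so e_3 = (-0.5774, -0.5774, 0.5774).

Q = [[0.0000, -0.8165, -0.5774], [-0.7071, 0.4082, -0.5774], [-0.7071, -0.4082, 0.5774]], R = [[5.6569, 2.8284, 1.4142], [0.0000, 2.4495, 1.6330], [0.0000, 0.0000, 4.6188]]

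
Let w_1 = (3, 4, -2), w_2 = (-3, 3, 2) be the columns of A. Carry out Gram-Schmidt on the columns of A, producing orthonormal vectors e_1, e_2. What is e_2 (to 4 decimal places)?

e_2 = (-0.6180, 0.6695, 0.4120)

w_1 = (3, 4, -2); ‖w_1‖ = 5.3852, so e_1 = (0.5571, 0.7428, -0.3714).
e_1·w_2 = 0.5571·(-3) + 0.7428·3 + (-0.3714)·2 = -0.1857.
u_2 = w_2 + 0.1857·e_1 = (-2.8966, 3.1379, 1.9310).
‖u_2‖ = 4.6867, so e_2 = (-0.6180, 0.6695, 0.4120).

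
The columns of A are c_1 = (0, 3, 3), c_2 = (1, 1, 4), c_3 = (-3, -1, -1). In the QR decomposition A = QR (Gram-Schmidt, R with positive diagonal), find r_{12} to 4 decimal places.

r_{12} = 3.5355

q_1 = c_1/‖c_1‖ = (0, 3, 3)/4.2426 = (0.0000, 0.7071, 0.7071).
r_{12} = q_1·c_2 = 3.5355.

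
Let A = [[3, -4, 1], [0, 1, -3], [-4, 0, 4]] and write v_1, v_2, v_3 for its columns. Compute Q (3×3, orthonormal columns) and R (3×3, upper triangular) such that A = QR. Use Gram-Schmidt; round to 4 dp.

v_1 = (3, 0, -4); ‖v_1‖ = 5.0000, so e_1 = (0.6000, 0.0000, -0.8000).
e_1·v_2 = 0.6000·(-4) + 0.0000·1 + (-0.8000)·0 = -2.4000.
u_2 = v_2 + 2.4000·e_1 = (-2.5600, 1.0000, -1.9200).
‖u_2‖ = 3.3526, so e_2 = (-0.7636, 0.2983, -0.5727).
e_1·v_3 = 0.6000·1 + 0.0000·(-3) + (-0.8000)·4 = -2.6000; e_2·v_3 = (-0.7636)·1 + 0.2983·(-3) + (-0.5727)·4 = -3.9492.
u_3 = v_3 + 2.6000·e_1 + 3.9492·e_2 = (-0.4555, -1.8221, -0.3416).
‖u_3‖ = 1.9090, so e_3 = (-0.2386, -0.9545, -0.1790).

Q = [[0.6000, -0.7636, -0.2386], [0.0000, 0.2983, -0.9545], [-0.8000, -0.5727, -0.1790]], R = [[5.0000, -2.4000, -2.6000], [0.0000, 3.3526, -3.9492], [0.0000, 0.0000, 1.9090]]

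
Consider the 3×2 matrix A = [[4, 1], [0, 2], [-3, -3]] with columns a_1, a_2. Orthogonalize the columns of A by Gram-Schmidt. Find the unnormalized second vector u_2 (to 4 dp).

u_2 = (-1.0800, 2.0000, -1.4400)

a_1 = (4, 0, -3); ‖a_1‖ = 5.0000, so q_1 = (0.8000, 0.0000, -0.6000).
q_1·a_2 = 0.8000·1 + 0.0000·2 + (-0.6000)·(-3) = 2.6000.
u_2 = a_2 − 2.6000·q_1 = (-1.0800, 2.0000, -1.4400).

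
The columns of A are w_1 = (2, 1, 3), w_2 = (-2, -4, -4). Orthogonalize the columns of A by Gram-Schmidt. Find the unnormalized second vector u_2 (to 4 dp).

u_2 = (0.8571, -2.5714, 0.2857)

q_1 = w_1/‖w_1‖ = (2, 1, 3)/3.7417 = (0.5345, 0.2673, 0.8018).
r_{12} = q_1·w_2 = -5.3452.
u_2 = w_2 + 5.3452·q_1 = (0.8571, -2.5714, 0.2857).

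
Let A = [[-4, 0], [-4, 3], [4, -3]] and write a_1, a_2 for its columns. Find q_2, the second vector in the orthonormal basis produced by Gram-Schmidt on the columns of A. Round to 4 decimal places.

a_1 = (-4, -4, 4); ‖a_1‖ = 6.9282, so q_1 = (-0.5774, -0.5774, 0.5774).
q_1·a_2 = (-0.5774)·0 + (-0.5774)·3 + 0.5774·(-3) = -3.4641.
u_2 = a_2 + 3.4641·q_1 = (-2.0000, 1.0000, -1.0000).
‖u_2‖ = 2.4495, so q_2 = (-0.8165, 0.4082, -0.4082).

q_2 = (-0.8165, 0.4082, -0.4082)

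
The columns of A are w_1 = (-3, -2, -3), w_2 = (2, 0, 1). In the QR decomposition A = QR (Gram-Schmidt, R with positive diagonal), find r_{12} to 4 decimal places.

r_{12} = -1.9188

w_1 = (-3, -2, -3); ‖w_1‖ = 4.6904, so q_1 = (-0.6396, -0.4264, -0.6396).
r_{12} = q_1·w_2 = -1.9188.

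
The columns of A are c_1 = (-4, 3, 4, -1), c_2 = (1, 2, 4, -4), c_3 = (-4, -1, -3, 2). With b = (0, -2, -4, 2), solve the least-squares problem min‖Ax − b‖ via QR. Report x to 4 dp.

c_1 = (-4, 3, 4, -1); ‖c_1‖ = 6.4807, so q_1 = (-0.6172, 0.4629, 0.6172, -0.1543).
q_1·c_2 = (-0.6172)·1 + 0.4629·2 + 0.6172·4 + (-0.1543)·(-4) = 3.3947.
u_2 = c_2 − 3.3947·q_1 = (3.0952, 0.4286, 1.9048, -3.4762).
‖u_2‖ = 5.0474, so q_2 = (0.6132, 0.0849, 0.3774, -0.6887).
q_1·c_3 = (-0.6172)·(-4) + 0.4629·(-1) + 0.6172·(-3) + (-0.1543)·2 = -0.1543; q_2·c_3 = 0.6132·(-4) + 0.0849·(-1) + 0.3774·(-3) + (-0.6887)·2 = -5.0474.
u_3 = c_3 + 0.1543·q_1 + 5.0474·q_2 = (-1.0000, -0.5000, -1.0000, -1.5000).
‖u_3‖ = 2.1213, so q_3 = (-0.4714, -0.2357, -0.4714, -0.7071).
Qᵀb = (-3.7033, -3.0567, 0.9428).
Back-substitute: x_3 = 0.9428/2.1213 = 0.4444.
x_2 = (-3.0567 + 5.0474·0.4444)/5.0474 = -0.1612.
x_1 = (-3.7033 − 3.3947·(-0.1612) + 0.1543·0.4444)/6.4807 = -0.4764.

x = (-0.4764, -0.1612, 0.4444)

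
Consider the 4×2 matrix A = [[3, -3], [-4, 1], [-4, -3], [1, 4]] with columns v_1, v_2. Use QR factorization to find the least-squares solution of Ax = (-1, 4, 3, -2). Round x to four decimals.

x = (-0.7700, -0.2197)

e_1 = v_1/‖v_1‖ = (3, -4, -4, 1)/6.4807 = (0.4629, -0.6172, -0.6172, 0.1543).
r_{12} = e_1·v_2 = 0.4629.
u_2 = v_2 − 0.4629·e_1 = (-3.2143, 1.2857, -2.7143, 3.9286).
‖u_2‖ = 5.8979, so e_2 = (-0.5450, 0.2180, -0.4602, 0.6661).
Qᵀb = (-5.0920, -1.2959).
Back-substitute: x_2 = -1.2959/5.8979 = -0.2197.
x_1 = (-5.0920 − 0.4629·(-0.2197))/6.4807 = -0.7700.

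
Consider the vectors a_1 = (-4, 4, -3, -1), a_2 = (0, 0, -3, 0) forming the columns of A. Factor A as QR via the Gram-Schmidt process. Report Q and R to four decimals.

e_1 = a_1/‖a_1‖ = (-4, 4, -3, -1)/6.4807 = (-0.6172, 0.6172, -0.4629, -0.1543).
r_{12} = e_1·a_2 = 1.3887.
u_2 = a_2 − 1.3887·e_1 = (0.8571, -0.8571, -2.3571, 0.2143).
‖u_2‖ = 2.6592, so e_2 = (0.3223, -0.3223, -0.8864, 0.0806).

Q = [[-0.6172, 0.3223], [0.6172, -0.3223], [-0.4629, -0.8864], [-0.1543, 0.0806]], R = [[6.4807, 1.3887], [0.0000, 2.6592]]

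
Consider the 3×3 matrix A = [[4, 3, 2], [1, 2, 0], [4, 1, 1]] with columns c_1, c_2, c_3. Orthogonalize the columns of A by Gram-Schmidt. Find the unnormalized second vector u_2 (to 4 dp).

c_1 = (4, 1, 4); ‖c_1‖ = 5.7446, so e_1 = (0.6963, 0.1741, 0.6963).
e_1·c_2 = 0.6963·3 + 0.1741·2 + 0.6963·1 = 3.1334.
u_2 = c_2 − 3.1334·e_1 = (0.8182, 1.4545, -1.1818).

u_2 = (0.8182, 1.4545, -1.1818)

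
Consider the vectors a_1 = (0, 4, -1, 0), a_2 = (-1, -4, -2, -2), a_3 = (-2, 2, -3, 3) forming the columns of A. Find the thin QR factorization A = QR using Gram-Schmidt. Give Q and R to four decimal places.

Q = [[0.0000, -0.2725, -0.4157], [0.9701, -0.1923, -0.1003], [-0.2425, -0.7693, -0.4014], [0.0000, -0.5449, 0.8099]], R = [[4.1231, -3.3955, 2.6679], [0.0000, 3.6702, 0.8334], [0.0000, 0.0000, 4.2647]]

a_1 = (0, 4, -1, 0); ‖a_1‖ = 4.1231, so q_1 = (0.0000, 0.9701, -0.2425, 0.0000).
q_1·a_2 = 0.0000·(-1) + 0.9701·(-4) + (-0.2425)·(-2) + 0.0000·(-2) = -3.3955.
u_2 = a_2 + 3.3955·q_1 = (-1.0000, -0.7059, -2.8235, -2.0000).
‖u_2‖ = 3.6702, so q_2 = (-0.2725, -0.1923, -0.7693, -0.5449).
q_1·a_3 = 0.0000·(-2) + 0.9701·2 + (-0.2425)·(-3) + 0.0000·3 = 2.6679; q_2·a_3 = (-0.2725)·(-2) + (-0.1923)·2 + (-0.7693)·(-3) + (-0.5449)·3 = 0.8334.
u_3 = a_3 − 2.6679·q_1 − 0.8334·q_2 = (-1.7729, -0.4279, -1.7118, 3.4541).
‖u_3‖ = 4.2647, so q_3 = (-0.4157, -0.1003, -0.4014, 0.8099).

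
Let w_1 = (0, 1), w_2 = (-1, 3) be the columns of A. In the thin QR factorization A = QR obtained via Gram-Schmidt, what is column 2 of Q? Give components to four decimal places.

w_1 = (0, 1); ‖w_1‖ = 1.0000, so e_1 = (0.0000, 1.0000).
e_1·w_2 = 0.0000·(-1) + 1.0000·3 = 3.0000.
u_2 = w_2 − 3.0000·e_1 = (-1.0000, 0.0000).
‖u_2‖ = 1.0000, so e_2 = (-1.0000, 0.0000).

e_2 = (-1.0000, 0.0000)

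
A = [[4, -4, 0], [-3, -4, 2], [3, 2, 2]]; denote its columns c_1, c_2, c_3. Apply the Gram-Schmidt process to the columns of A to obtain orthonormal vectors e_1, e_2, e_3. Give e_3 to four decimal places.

e_3 = (-0.1718, 0.5726, 0.8016)

e_1 = c_1/‖c_1‖ = (4, -3, 3)/5.8310 = (0.6860, -0.5145, 0.5145).
r_{12} = e_1·c_2 = 0.3430.
u_2 = c_2 − 0.3430·e_1 = (-4.2353, -3.8235, 1.8235).
‖u_2‖ = 5.9902, so e_2 = (-0.7070, -0.6383, 0.3044).
r_{13} = e_1·c_3 = 0.0000; r_{23} = e_2·c_3 = -0.6678.
u_3 = c_3 + 0.0000·e_1 + 0.6678·e_2 = (-0.4721, 1.5738, 2.2033).
‖u_3‖ = 2.7485, so e_3 = (-0.1718, 0.5726, 0.8016).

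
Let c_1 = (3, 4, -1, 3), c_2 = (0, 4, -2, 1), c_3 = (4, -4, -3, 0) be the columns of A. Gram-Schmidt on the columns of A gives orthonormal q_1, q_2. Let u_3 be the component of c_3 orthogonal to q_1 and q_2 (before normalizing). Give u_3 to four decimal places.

u_3 = (2.0714, -2.0952, -4.5952, -0.8095)

c_1 = (3, 4, -1, 3); ‖c_1‖ = 5.9161, so q_1 = (0.5071, 0.6761, -0.1690, 0.5071).
q_1·c_2 = 0.5071·0 + 0.6761·4 + (-0.1690)·(-2) + 0.5071·1 = 3.5496.
u_2 = c_2 − 3.5496·q_1 = (-1.8000, 1.6000, -1.4000, -0.8000).
‖u_2‖ = 2.8983, so q_2 = (-0.6211, 0.5521, -0.4830, -0.2760).
q_1·c_3 = 0.5071·4 + 0.6761·(-4) + (-0.1690)·(-3) + 0.5071·0 = -0.1690; q_2·c_3 = (-0.6211)·4 + 0.5521·(-4) + (-0.4830)·(-3) + (-0.2760)·0 = -3.2433.
u_3 = c_3 + 0.1690·q_1 + 3.2433·q_2 = (2.0714, -2.0952, -4.5952, -0.8095).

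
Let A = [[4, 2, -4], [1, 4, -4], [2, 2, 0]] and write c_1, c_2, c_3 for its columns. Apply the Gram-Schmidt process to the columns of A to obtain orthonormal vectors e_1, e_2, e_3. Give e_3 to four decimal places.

c_1 = (4, 1, 2); ‖c_1‖ = 4.5826, so e_1 = (0.8729, 0.2182, 0.4364).
e_1·c_2 = 0.8729·2 + 0.2182·4 + 0.4364·2 = 3.4915.
u_2 = c_2 − 3.4915·e_1 = (-1.0476, 3.2381, 0.4762).
‖u_2‖ = 3.4365, so e_2 = (-0.3049, 0.9423, 0.1386).
e_1·c_3 = 0.8729·(-4) + 0.2182·(-4) + 0.4364·0 = -4.3644; e_2·c_3 = (-0.3049)·(-4) + 0.9423·(-4) + 0.1386·0 = -2.5497.
u_3 = c_3 + 4.3644·e_1 + 2.5497·e_2 = (-0.9677, -0.6452, 2.2581).
‖u_3‖ = 2.5400, so e_3 = (-0.3810, -0.2540, 0.8890).

e_3 = (-0.3810, -0.2540, 0.8890)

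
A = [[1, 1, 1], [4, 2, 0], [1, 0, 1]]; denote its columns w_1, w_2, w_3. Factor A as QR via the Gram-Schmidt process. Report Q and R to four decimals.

e_1 = w_1/‖w_1‖ = (1, 4, 1)/4.2426 = (0.2357, 0.9428, 0.2357).
r_{12} = e_1·w_2 = 2.1213.
u_2 = w_2 − 2.1213·e_1 = (0.5000, 0.0000, -0.5000).
‖u_2‖ = 0.7071, so e_2 = (0.7071, 0.0000, -0.7071).
r_{13} = e_1·w_3 = 0.4714; r_{23} = e_2·w_3 = 0.0000.
u_3 = w_3 − 0.4714·e_1 + 0.0000·e_2 = (0.8889, -0.4444, 0.8889).
‖u_3‖ = 1.3333, so e_3 = (0.6667, -0.3333, 0.6667).

Q = [[0.2357, 0.7071, 0.6667], [0.9428, 0.0000, -0.3333], [0.2357, -0.7071, 0.6667]], R = [[4.2426, 2.1213, 0.4714], [0.0000, 0.7071, 0.0000], [0.0000, 0.0000, 1.3333]]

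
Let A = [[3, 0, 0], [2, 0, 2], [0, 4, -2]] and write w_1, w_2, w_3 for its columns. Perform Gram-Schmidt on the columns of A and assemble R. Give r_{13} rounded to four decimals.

r_{13} = 1.1094

w_1 = (3, 2, 0); ‖w_1‖ = 3.6056, so q_1 = (0.8321, 0.5547, 0.0000).
r_{13} = q_1·w_3 = 1.1094.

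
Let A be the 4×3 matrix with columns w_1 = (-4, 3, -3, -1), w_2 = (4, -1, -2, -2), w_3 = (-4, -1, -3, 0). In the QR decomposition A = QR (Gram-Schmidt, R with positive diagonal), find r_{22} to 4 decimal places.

r_{22} = 4.6414

w_1 = (-4, 3, -3, -1); ‖w_1‖ = 5.9161, so e_1 = (-0.6761, 0.5071, -0.5071, -0.1690).
e_1·w_2 = (-0.6761)·4 + 0.5071·(-1) + (-0.5071)·(-2) + (-0.1690)·(-2) = -1.8593.
u_2 = w_2 + 1.8593·e_1 = (2.7429, -0.0571, -2.9429, -2.3143).
r_{22} = ‖u_2‖ = 4.6414.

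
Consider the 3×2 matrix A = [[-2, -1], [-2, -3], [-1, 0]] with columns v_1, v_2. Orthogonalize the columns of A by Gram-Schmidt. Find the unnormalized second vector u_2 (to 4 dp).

v_1 = (-2, -2, -1); ‖v_1‖ = 3.0000, so e_1 = (-0.6667, -0.6667, -0.3333).
e_1·v_2 = (-0.6667)·(-1) + (-0.6667)·(-3) + (-0.3333)·0 = 2.6667.
u_2 = v_2 − 2.6667·e_1 = (0.7778, -1.2222, 0.8889).

u_2 = (0.7778, -1.2222, 0.8889)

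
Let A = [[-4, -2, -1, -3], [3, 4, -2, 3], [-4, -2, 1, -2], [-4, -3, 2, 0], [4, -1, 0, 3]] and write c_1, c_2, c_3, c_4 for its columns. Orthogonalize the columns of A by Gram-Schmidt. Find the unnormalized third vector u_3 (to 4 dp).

u_3 = (-1.7791, -0.3238, 0.2209, 0.7841, -0.5312)

q_1 = c_1/‖c_1‖ = (-4, 3, -4, -4, 4)/8.5440 = (-0.4682, 0.3511, -0.4682, -0.4682, 0.4682).
r_{12} = q_1·c_2 = 4.2135.
u_2 = c_2 − 4.2135·q_1 = (-0.0274, 2.5205, -0.0274, -1.0274, -2.9726).
‖u_2‖ = 4.0307, so q_2 = (-0.0068, 0.6253, -0.0068, -0.2549, -0.7375).
r_{13} = q_1·c_3 = -1.6386; r_{23} = q_2·c_3 = -1.7605.
u_3 = c_3 + 1.6386·q_1 + 1.7605·q_2 = (-1.7791, -0.3238, 0.2209, 0.7841, -0.5312).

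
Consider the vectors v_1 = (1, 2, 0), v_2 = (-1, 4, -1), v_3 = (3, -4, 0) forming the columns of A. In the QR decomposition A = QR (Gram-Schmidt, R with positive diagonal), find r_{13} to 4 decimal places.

r_{13} = -2.2361

v_1 = (1, 2, 0); ‖v_1‖ = 2.2361, so q_1 = (0.4472, 0.8944, 0.0000).
r_{13} = q_1·v_3 = -2.2361.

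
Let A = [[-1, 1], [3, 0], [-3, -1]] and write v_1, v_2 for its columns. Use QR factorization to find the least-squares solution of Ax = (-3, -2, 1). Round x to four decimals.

x = (-0.1176, -1.8824)

v_1 = (-1, 3, -3); ‖v_1‖ = 4.3589, so q_1 = (-0.2294, 0.6882, -0.6882).
q_1·v_2 = (-0.2294)·1 + 0.6882·0 + (-0.6882)·(-1) = 0.4588.
u_2 = v_2 − 0.4588·q_1 = (1.1053, -0.3158, -0.6842).
‖u_2‖ = 1.3377, so q_2 = (0.8262, -0.2361, -0.5115).
Qᵀb = (-1.3765, -2.5180).
Back-substitute: x_2 = -2.5180/1.3377 = -1.8824.
x_1 = (-1.3765 − 0.4588·(-1.8824))/4.3589 = -0.1176.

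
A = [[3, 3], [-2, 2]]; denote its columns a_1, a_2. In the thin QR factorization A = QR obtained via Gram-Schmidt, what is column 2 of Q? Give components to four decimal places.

q_2 = (0.5547, 0.8321)

q_1 = a_1/‖a_1‖ = (3, -2)/3.6056 = (0.8321, -0.5547).
r_{12} = q_1·a_2 = 1.3868.
u_2 = a_2 − 1.3868·q_1 = (1.8462, 2.7692).
‖u_2‖ = 3.3282, so q_2 = (0.5547, 0.8321).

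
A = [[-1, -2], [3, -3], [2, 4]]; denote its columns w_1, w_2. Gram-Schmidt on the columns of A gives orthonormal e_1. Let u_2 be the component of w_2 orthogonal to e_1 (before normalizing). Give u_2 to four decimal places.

u_2 = (-1.9286, -3.2143, 3.8571)

w_1 = (-1, 3, 2); ‖w_1‖ = 3.7417, so e_1 = (-0.2673, 0.8018, 0.5345).
e_1·w_2 = (-0.2673)·(-2) + 0.8018·(-3) + 0.5345·4 = 0.2673.
u_2 = w_2 − 0.2673·e_1 = (-1.9286, -3.2143, 3.8571).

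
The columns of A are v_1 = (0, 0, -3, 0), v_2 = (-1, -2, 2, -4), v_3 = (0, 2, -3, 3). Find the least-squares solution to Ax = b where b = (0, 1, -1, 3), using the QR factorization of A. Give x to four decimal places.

x = (-0.3137, -0.3529, 0.4118)

v_1 = (0, 0, -3, 0); ‖v_1‖ = 3.0000, so q_1 = (0.0000, 0.0000, -1.0000, 0.0000).
q_1·v_2 = 0.0000·(-1) + 0.0000·(-2) + (-1.0000)·2 + 0.0000·(-4) = -2.0000.
u_2 = v_2 + 2.0000·q_1 = (-1.0000, -2.0000, 0.0000, -4.0000).
‖u_2‖ = 4.5826, so q_2 = (-0.2182, -0.4364, 0.0000, -0.8729).
q_1·v_3 = 0.0000·0 + 0.0000·2 + (-1.0000)·(-3) + 0.0000·3 = 3.0000; q_2·v_3 = (-0.2182)·0 + (-0.4364)·2 + 0.0000·(-3) + (-0.8729)·3 = -3.4915.
u_3 = v_3 − 3.0000·q_1 + 3.4915·q_2 = (-0.7619, 0.4762, 0.0000, -0.0476).
‖u_3‖ = 0.8997, so q_3 = (-0.8468, 0.5293, 0.0000, -0.0529).
Qᵀb = (1.0000, -3.0551, 0.3705).
Back-substitute: x_3 = 0.3705/0.8997 = 0.4118.
x_2 = (-3.0551 + 3.4915·0.4118)/4.5826 = -0.3529.
x_1 = (1.0000 + 2.0000·(-0.3529) − 3.0000·0.4118)/3.0000 = -0.3137.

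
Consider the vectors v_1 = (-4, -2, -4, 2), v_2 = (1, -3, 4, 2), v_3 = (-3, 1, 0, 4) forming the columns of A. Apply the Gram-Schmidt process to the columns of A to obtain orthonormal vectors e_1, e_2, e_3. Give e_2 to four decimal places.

e_2 = (0.0000, -0.6674, 0.5721, 0.4767)

e_1 = v_1/‖v_1‖ = (-4, -2, -4, 2)/6.3246 = (-0.6325, -0.3162, -0.6325, 0.3162).
r_{12} = e_1·v_2 = -1.5811.
u_2 = v_2 + 1.5811·e_1 = (0.0000, -3.5000, 3.0000, 2.5000).
‖u_2‖ = 5.2440, so e_2 = (0.0000, -0.6674, 0.5721, 0.4767).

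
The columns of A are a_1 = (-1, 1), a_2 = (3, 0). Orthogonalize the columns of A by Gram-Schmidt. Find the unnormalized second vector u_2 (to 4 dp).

q_1 = a_1/‖a_1‖ = (-1, 1)/1.4142 = (-0.7071, 0.7071).
r_{12} = q_1·a_2 = -2.1213.
u_2 = a_2 + 2.1213·q_1 = (1.5000, 1.5000).

u_2 = (1.5000, 1.5000)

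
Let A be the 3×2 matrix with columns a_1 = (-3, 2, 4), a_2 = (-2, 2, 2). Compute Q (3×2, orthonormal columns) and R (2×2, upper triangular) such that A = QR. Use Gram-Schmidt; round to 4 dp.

Q = [[-0.5571, -0.1516], [0.3714, 0.8339], [0.7428, -0.5307]], R = [[5.3852, 3.3425], [0.0000, 0.9097]]

a_1 = (-3, 2, 4); ‖a_1‖ = 5.3852, so e_1 = (-0.5571, 0.3714, 0.7428).
e_1·a_2 = (-0.5571)·(-2) + 0.3714·2 + 0.7428·2 = 3.3425.
u_2 = a_2 − 3.3425·e_1 = (-0.1379, 0.7586, -0.4828).
‖u_2‖ = 0.9097, so e_2 = (-0.1516, 0.8339, -0.5307).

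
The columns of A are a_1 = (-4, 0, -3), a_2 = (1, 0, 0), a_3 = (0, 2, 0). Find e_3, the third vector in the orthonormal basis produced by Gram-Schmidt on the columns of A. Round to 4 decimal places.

a_1 = (-4, 0, -3); ‖a_1‖ = 5.0000, so e_1 = (-0.8000, 0.0000, -0.6000).
e_1·a_2 = (-0.8000)·1 + 0.0000·0 + (-0.6000)·0 = -0.8000.
u_2 = a_2 + 0.8000·e_1 = (0.3600, 0.0000, -0.4800).
‖u_2‖ = 0.6000, so e_2 = (0.6000, 0.0000, -0.8000).
e_1·a_3 = (-0.8000)·0 + 0.0000·2 + (-0.6000)·0 = 0.0000; e_2·a_3 = 0.6000·0 + 0.0000·2 + (-0.8000)·0 = 0.0000.
u_3 = a_3 + 0.0000·e_1 + 0.0000·e_2 = (0.0000, 2.0000, 0.0000).
‖u_3‖ = 2.0000, so e_3 = (0.0000, 1.0000, 0.0000).

e_3 = (0.0000, 1.0000, 0.0000)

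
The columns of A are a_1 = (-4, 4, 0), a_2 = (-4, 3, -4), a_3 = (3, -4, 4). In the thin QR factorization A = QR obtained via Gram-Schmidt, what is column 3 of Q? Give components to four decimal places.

e_1 = a_1/‖a_1‖ = (-4, 4, 0)/5.6569 = (-0.7071, 0.7071, 0.0000).
r_{12} = e_1·a_2 = 4.9497.
u_2 = a_2 − 4.9497·e_1 = (-0.5000, -0.5000, -4.0000).
‖u_2‖ = 4.0620, so e_2 = (-0.1231, -0.1231, -0.9847).
r_{13} = e_1·a_3 = -4.9497; r_{23} = e_2·a_3 = -3.8158.
u_3 = a_3 + 4.9497·e_1 + 3.8158·e_2 = (-0.9697, -0.9697, 0.2424).
‖u_3‖ = 1.3926, so e_3 = (-0.6963, -0.6963, 0.1741).

e_3 = (-0.6963, -0.6963, 0.1741)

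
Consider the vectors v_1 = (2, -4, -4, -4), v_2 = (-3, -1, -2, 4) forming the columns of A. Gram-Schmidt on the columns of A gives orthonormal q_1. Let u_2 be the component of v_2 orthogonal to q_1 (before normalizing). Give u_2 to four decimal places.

u_2 = (-2.6154, -1.7692, -2.7692, 3.2308)

v_1 = (2, -4, -4, -4); ‖v_1‖ = 7.2111, so q_1 = (0.2774, -0.5547, -0.5547, -0.5547).
q_1·v_2 = 0.2774·(-3) + (-0.5547)·(-1) + (-0.5547)·(-2) + (-0.5547)·4 = -1.3868.
u_2 = v_2 + 1.3868·q_1 = (-2.6154, -1.7692, -2.7692, 3.2308).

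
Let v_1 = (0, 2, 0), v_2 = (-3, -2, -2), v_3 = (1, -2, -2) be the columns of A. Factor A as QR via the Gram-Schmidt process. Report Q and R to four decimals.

q_1 = v_1/‖v_1‖ = (0, 2, 0)/2.0000 = (0.0000, 1.0000, 0.0000).
r_{12} = q_1·v_2 = -2.0000.
u_2 = v_2 + 2.0000·q_1 = (-3.0000, 0.0000, -2.0000).
‖u_2‖ = 3.6056, so q_2 = (-0.8321, 0.0000, -0.5547).
r_{13} = q_1·v_3 = -2.0000; r_{23} = q_2·v_3 = 0.2774.
u_3 = v_3 + 2.0000·q_1 − 0.2774·q_2 = (1.2308, 0.0000, -1.8462).
‖u_3‖ = 2.2188, so q_3 = (0.5547, 0.0000, -0.8321).

Q = [[0.0000, -0.8321, 0.5547], [1.0000, 0.0000, 0.0000], [0.0000, -0.5547, -0.8321]], R = [[2.0000, -2.0000, -2.0000], [0.0000, 3.6056, 0.2774], [0.0000, 0.0000, 2.2188]]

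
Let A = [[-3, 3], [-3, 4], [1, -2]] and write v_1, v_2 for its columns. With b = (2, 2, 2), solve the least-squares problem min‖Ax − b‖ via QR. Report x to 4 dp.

x = (-2.7273, -1.8182)

v_1 = (-3, -3, 1); ‖v_1‖ = 4.3589, so e_1 = (-0.6882, -0.6882, 0.2294).
e_1·v_2 = (-0.6882)·3 + (-0.6882)·4 + 0.2294·(-2) = -5.2766.
u_2 = v_2 + 5.2766·e_1 = (-0.6316, 0.3684, -0.7895).
‖u_2‖ = 1.0761, so e_2 = (-0.5869, 0.3424, -0.7337).
Qᵀb = (-2.2942, -1.9565).
Back-substitute: x_2 = -1.9565/1.0761 = -1.8182.
x_1 = (-2.2942 + 5.2766·(-1.8182))/4.3589 = -2.7273.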